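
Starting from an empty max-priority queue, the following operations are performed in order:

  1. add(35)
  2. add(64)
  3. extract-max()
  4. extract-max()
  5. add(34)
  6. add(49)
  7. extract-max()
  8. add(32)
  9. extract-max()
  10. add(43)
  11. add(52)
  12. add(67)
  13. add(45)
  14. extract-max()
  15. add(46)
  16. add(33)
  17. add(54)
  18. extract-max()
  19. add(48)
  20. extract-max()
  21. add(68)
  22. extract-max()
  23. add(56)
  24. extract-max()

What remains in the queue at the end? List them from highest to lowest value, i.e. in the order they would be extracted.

insert 35 → {35}
insert 64 → {64, 35}
extract-max → 64; now {35}
extract-max → 35; now {}
insert 34 → {34}
insert 49 → {49, 34}
extract-max → 49; now {34}
insert 32 → {34, 32}
extract-max → 34; now {32}
insert 43 → {43, 32}
insert 52 → {52, 43, 32}
insert 67 → {67, 52, 43, 32}
insert 45 → {67, 52, 45, 43, 32}
extract-max → 67; now {52, 45, 43, 32}
insert 46 → {52, 46, 45, 43, 32}
insert 33 → {52, 46, 45, 43, 33, 32}
insert 54 → {54, 52, 46, 45, 43, 33, 32}
extract-max → 54; now {52, 46, 45, 43, 33, 32}
insert 48 → {52, 48, 46, 45, 43, 33, 32}
extract-max → 52; now {48, 46, 45, 43, 33, 32}
insert 68 → {68, 48, 46, 45, 43, 33, 32}
extract-max → 68; now {48, 46, 45, 43, 33, 32}
insert 56 → {56, 48, 46, 45, 43, 33, 32}
extract-max → 56; now {48, 46, 45, 43, 33, 32}

48 → 46 → 45 → 43 → 33 → 32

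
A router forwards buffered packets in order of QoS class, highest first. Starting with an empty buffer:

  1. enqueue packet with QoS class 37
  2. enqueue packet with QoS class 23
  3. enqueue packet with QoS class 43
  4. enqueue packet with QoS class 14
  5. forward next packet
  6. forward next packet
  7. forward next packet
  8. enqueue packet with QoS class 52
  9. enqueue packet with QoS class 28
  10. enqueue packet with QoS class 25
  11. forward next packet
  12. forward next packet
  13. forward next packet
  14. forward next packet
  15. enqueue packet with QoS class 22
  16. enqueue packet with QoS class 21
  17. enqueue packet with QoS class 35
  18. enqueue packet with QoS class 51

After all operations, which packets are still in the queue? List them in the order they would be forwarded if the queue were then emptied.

[51, 35, 22, 21]

insert 37 → {37}
insert 23 → {37, 23}
insert 43 → {43, 37, 23}
insert 14 → {43, 37, 23, 14}
forward next packet → 43; now {37, 23, 14}
forward next packet → 37; now {23, 14}
forward next packet → 23; now {14}
insert 52 → {52, 14}
insert 28 → {52, 28, 14}
insert 25 → {52, 28, 25, 14}
forward next packet → 52; now {28, 25, 14}
forward next packet → 28; now {25, 14}
forward next packet → 25; now {14}
forward next packet → 14; now {}
insert 22 → {22}
insert 21 → {22, 21}
insert 35 → {35, 22, 21}
insert 51 → {51, 35, 22, 21}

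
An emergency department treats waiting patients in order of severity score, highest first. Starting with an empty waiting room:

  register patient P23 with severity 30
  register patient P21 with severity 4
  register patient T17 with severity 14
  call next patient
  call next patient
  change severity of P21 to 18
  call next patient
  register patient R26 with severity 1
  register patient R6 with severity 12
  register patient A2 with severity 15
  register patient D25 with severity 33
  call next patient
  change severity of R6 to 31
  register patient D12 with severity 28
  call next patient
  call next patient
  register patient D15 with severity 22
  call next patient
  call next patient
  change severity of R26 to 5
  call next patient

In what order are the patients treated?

add P23 (severity 30) → {P23:30}
add P21 (severity 4) → {P23:30, P21:4}
add T17 (severity 14) → {P23:30, T17:14, P21:4}
call next patient → P23; now {T17:14, P21:4}
call next patient → T17; now {P21:4}
update P21 to severity 18 → {P21:18}
call next patient → P21; now {}
add R26 (severity 1) → {R26:1}
add R6 (severity 12) → {R6:12, R26:1}
add A2 (severity 15) → {A2:15, R6:12, R26:1}
add D25 (severity 33) → {D25:33, A2:15, R6:12, R26:1}
call next patient → D25; now {A2:15, R6:12, R26:1}
update R6 to severity 31 → {R6:31, A2:15, R26:1}
add D12 (severity 28) → {R6:31, D12:28, A2:15, R26:1}
call next patient → R6; now {D12:28, A2:15, R26:1}
call next patient → D12; now {A2:15, R26:1}
add D15 (severity 22) → {D15:22, A2:15, R26:1}
call next patient → D15; now {A2:15, R26:1}
call next patient → A2; now {R26:1}
update R26 to severity 5 → {R26:5}
call next patient → R26; now {}

[P23, T17, P21, D25, R6, D12, D15, A2, R26]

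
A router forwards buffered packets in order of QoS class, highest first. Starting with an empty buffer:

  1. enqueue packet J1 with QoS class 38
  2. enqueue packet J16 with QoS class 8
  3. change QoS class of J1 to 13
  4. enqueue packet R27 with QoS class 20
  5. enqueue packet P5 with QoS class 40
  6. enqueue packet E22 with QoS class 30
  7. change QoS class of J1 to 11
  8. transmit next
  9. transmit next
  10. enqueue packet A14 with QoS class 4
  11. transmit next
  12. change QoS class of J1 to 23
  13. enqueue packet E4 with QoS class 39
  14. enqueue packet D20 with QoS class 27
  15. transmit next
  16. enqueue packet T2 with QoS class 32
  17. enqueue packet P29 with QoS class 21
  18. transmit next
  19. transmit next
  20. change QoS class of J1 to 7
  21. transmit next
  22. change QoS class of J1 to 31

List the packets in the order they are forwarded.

P5 → E22 → R27 → E4 → T2 → D20 → P29

add J1 (QoS class 38) → {J1:38}
add J16 (QoS class 8) → {J1:38, J16:8}
update J1 to QoS class 13 → {J1:13, J16:8}
add R27 (QoS class 20) → {R27:20, J1:13, J16:8}
add P5 (QoS class 40) → {P5:40, R27:20, J1:13, J16:8}
add E22 (QoS class 30) → {P5:40, E22:30, R27:20, J1:13, J16:8}
update J1 to QoS class 11 → {P5:40, E22:30, R27:20, J1:11, J16:8}
transmit next → P5; now {E22:30, R27:20, J1:11, J16:8}
transmit next → E22; now {R27:20, J1:11, J16:8}
add A14 (QoS class 4) → {R27:20, J1:11, J16:8, A14:4}
transmit next → R27; now {J1:11, J16:8, A14:4}
update J1 to QoS class 23 → {J1:23, J16:8, A14:4}
add E4 (QoS class 39) → {E4:39, J1:23, J16:8, A14:4}
add D20 (QoS class 27) → {E4:39, D20:27, J1:23, J16:8, A14:4}
transmit next → E4; now {D20:27, J1:23, J16:8, A14:4}
add T2 (QoS class 32) → {T2:32, D20:27, J1:23, J16:8, A14:4}
add P29 (QoS class 21) → {T2:32, D20:27, J1:23, P29:21, J16:8, A14:4}
transmit next → T2; now {D20:27, J1:23, P29:21, J16:8, A14:4}
transmit next → D20; now {J1:23, P29:21, J16:8, A14:4}
update J1 to QoS class 7 → {P29:21, J16:8, J1:7, A14:4}
transmit next → P29; now {J16:8, J1:7, A14:4}
update J1 to QoS class 31 → {J1:31, J16:8, A14:4}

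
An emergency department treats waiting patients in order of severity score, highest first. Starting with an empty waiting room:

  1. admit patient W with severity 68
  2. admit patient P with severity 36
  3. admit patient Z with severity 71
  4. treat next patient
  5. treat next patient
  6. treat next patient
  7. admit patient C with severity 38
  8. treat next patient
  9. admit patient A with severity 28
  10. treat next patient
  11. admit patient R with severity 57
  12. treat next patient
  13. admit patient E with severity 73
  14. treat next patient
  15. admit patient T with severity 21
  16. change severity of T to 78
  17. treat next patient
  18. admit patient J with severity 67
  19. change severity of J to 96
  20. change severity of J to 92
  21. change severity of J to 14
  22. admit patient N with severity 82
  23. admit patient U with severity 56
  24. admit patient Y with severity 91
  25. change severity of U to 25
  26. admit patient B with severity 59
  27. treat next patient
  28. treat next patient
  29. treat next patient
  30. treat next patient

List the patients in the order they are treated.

Z, W, P, C, A, R, E, T, Y, N, B, U

add W (severity 68) → {W:68}
add P (severity 36) → {W:68, P:36}
add Z (severity 71) → {Z:71, W:68, P:36}
treat next patient → Z; now {W:68, P:36}
treat next patient → W; now {P:36}
treat next patient → P; now {}
add C (severity 38) → {C:38}
treat next patient → C; now {}
add A (severity 28) → {A:28}
treat next patient → A; now {}
add R (severity 57) → {R:57}
treat next patient → R; now {}
add E (severity 73) → {E:73}
treat next patient → E; now {}
add T (severity 21) → {T:21}
update T to severity 78 → {T:78}
treat next patient → T; now {}
add J (severity 67) → {J:67}
update J to severity 96 → {J:96}
update J to severity 92 → {J:92}
update J to severity 14 → {J:14}
add N (severity 82) → {N:82, J:14}
add U (severity 56) → {N:82, U:56, J:14}
add Y (severity 91) → {Y:91, N:82, U:56, J:14}
update U to severity 25 → {Y:91, N:82, U:25, J:14}
add B (severity 59) → {Y:91, N:82, B:59, U:25, J:14}
treat next patient → Y; now {N:82, B:59, U:25, J:14}
treat next patient → N; now {B:59, U:25, J:14}
treat next patient → B; now {U:25, J:14}
treat next patient → U; now {J:14}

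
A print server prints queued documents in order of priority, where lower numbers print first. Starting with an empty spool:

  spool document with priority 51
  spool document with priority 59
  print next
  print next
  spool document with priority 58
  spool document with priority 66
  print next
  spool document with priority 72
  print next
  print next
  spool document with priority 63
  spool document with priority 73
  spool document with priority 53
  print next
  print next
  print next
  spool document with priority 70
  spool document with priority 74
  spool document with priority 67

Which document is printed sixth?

insert 51 → {51}
insert 59 → {51, 59}
print next → 51; now {59}
print next → 59; now {}
insert 58 → {58}
insert 66 → {58, 66}
print next → 58; now {66}
insert 72 → {66, 72}
print next → 66; now {72}
print next → 72; now {}
insert 63 → {63}
insert 73 → {63, 73}
insert 53 → {53, 63, 73}
print next → 53; now {63, 73}
print next → 63; now {73}
print next → 73; now {}
insert 70 → {70}
insert 74 → {70, 74}
insert 67 → {67, 70, 74}

53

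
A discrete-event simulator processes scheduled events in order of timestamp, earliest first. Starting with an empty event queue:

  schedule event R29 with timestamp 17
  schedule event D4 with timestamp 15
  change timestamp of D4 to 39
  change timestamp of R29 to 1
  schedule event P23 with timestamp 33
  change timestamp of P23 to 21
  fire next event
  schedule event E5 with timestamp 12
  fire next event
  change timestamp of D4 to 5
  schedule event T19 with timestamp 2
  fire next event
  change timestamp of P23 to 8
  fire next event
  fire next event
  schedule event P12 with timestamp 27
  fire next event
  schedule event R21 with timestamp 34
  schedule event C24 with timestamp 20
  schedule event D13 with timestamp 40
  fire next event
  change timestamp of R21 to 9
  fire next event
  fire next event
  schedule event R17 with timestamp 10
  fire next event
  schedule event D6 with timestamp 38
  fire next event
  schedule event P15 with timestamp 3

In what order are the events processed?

add R29 (timestamp 17) → {R29:17}
add D4 (timestamp 15) → {D4:15, R29:17}
update D4 to timestamp 39 → {R29:17, D4:39}
update R29 to timestamp 1 → {R29:1, D4:39}
add P23 (timestamp 33) → {R29:1, P23:33, D4:39}
update P23 to timestamp 21 → {R29:1, P23:21, D4:39}
fire next event → R29; now {P23:21, D4:39}
add E5 (timestamp 12) → {E5:12, P23:21, D4:39}
fire next event → E5; now {P23:21, D4:39}
update D4 to timestamp 5 → {D4:5, P23:21}
add T19 (timestamp 2) → {T19:2, D4:5, P23:21}
fire next event → T19; now {D4:5, P23:21}
update P23 to timestamp 8 → {D4:5, P23:8}
fire next event → D4; now {P23:8}
fire next event → P23; now {}
add P12 (timestamp 27) → {P12:27}
fire next event → P12; now {}
add R21 (timestamp 34) → {R21:34}
add C24 (timestamp 20) → {C24:20, R21:34}
add D13 (timestamp 40) → {C24:20, R21:34, D13:40}
fire next event → C24; now {R21:34, D13:40}
update R21 to timestamp 9 → {R21:9, D13:40}
fire next event → R21; now {D13:40}
fire next event → D13; now {}
add R17 (timestamp 10) → {R17:10}
fire next event → R17; now {}
add D6 (timestamp 38) → {D6:38}
fire next event → D6; now {}
add P15 (timestamp 3) → {P15:3}

R29, E5, T19, D4, P23, P12, C24, R21, D13, R17, D6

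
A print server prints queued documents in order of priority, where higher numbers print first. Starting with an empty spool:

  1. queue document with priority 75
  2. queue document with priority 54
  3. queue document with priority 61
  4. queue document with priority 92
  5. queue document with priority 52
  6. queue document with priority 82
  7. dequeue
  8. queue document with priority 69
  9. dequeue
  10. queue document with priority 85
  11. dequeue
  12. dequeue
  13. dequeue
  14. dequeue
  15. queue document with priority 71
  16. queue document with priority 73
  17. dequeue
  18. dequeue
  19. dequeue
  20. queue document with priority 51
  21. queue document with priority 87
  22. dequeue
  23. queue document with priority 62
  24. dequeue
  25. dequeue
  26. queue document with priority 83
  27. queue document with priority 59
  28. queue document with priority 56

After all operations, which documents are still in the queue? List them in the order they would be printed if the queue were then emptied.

insert 75 → {75}
insert 54 → {75, 54}
insert 61 → {75, 61, 54}
insert 92 → {92, 75, 61, 54}
insert 52 → {92, 75, 61, 54, 52}
insert 82 → {92, 82, 75, 61, 54, 52}
dequeue → 92; now {82, 75, 61, 54, 52}
insert 69 → {82, 75, 69, 61, 54, 52}
dequeue → 82; now {75, 69, 61, 54, 52}
insert 85 → {85, 75, 69, 61, 54, 52}
dequeue → 85; now {75, 69, 61, 54, 52}
dequeue → 75; now {69, 61, 54, 52}
dequeue → 69; now {61, 54, 52}
dequeue → 61; now {54, 52}
insert 71 → {71, 54, 52}
insert 73 → {73, 71, 54, 52}
dequeue → 73; now {71, 54, 52}
dequeue → 71; now {54, 52}
dequeue → 54; now {52}
insert 51 → {52, 51}
insert 87 → {87, 52, 51}
dequeue → 87; now {52, 51}
insert 62 → {62, 52, 51}
dequeue → 62; now {52, 51}
dequeue → 52; now {51}
insert 83 → {83, 51}
insert 59 → {83, 59, 51}
insert 56 → {83, 59, 56, 51}

83 → 59 → 56 → 51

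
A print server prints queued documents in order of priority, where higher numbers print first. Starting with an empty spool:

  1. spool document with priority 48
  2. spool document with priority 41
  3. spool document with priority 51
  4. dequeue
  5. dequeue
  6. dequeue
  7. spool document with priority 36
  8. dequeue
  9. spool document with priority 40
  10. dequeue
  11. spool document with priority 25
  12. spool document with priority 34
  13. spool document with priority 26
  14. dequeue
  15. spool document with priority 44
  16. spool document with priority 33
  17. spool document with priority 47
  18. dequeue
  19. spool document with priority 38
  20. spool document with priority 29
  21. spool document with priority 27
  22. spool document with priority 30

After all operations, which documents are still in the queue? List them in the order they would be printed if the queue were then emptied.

insert 48 → {48}
insert 41 → {48, 41}
insert 51 → {51, 48, 41}
dequeue → 51; now {48, 41}
dequeue → 48; now {41}
dequeue → 41; now {}
insert 36 → {36}
dequeue → 36; now {}
insert 40 → {40}
dequeue → 40; now {}
insert 25 → {25}
insert 34 → {34, 25}
insert 26 → {34, 26, 25}
dequeue → 34; now {26, 25}
insert 44 → {44, 26, 25}
insert 33 → {44, 33, 26, 25}
insert 47 → {47, 44, 33, 26, 25}
dequeue → 47; now {44, 33, 26, 25}
insert 38 → {44, 38, 33, 26, 25}
insert 29 → {44, 38, 33, 29, 26, 25}
insert 27 → {44, 38, 33, 29, 27, 26, 25}
insert 30 → {44, 38, 33, 30, 29, 27, 26, 25}

[44, 38, 33, 30, 29, 27, 26, 25]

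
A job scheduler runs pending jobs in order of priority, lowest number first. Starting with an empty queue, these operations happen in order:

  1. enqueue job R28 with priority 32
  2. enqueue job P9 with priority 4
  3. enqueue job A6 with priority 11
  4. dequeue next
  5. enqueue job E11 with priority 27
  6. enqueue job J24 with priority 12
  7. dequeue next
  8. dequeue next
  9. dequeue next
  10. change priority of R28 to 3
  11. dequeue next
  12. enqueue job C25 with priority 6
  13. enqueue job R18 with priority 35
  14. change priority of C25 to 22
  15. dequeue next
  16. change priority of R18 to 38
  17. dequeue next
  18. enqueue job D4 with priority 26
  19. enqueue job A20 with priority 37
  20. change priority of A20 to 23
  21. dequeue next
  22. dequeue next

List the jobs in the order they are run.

P9, A6, J24, E11, R28, C25, R18, A20, D4

add R28 (priority 32) → {R28:32}
add P9 (priority 4) → {P9:4, R28:32}
add A6 (priority 11) → {P9:4, A6:11, R28:32}
dequeue next → P9; now {A6:11, R28:32}
add E11 (priority 27) → {A6:11, E11:27, R28:32}
add J24 (priority 12) → {A6:11, J24:12, E11:27, R28:32}
dequeue next → A6; now {J24:12, E11:27, R28:32}
dequeue next → J24; now {E11:27, R28:32}
dequeue next → E11; now {R28:32}
update R28 to priority 3 → {R28:3}
dequeue next → R28; now {}
add C25 (priority 6) → {C25:6}
add R18 (priority 35) → {C25:6, R18:35}
update C25 to priority 22 → {C25:22, R18:35}
dequeue next → C25; now {R18:35}
update R18 to priority 38 → {R18:38}
dequeue next → R18; now {}
add D4 (priority 26) → {D4:26}
add A20 (priority 37) → {D4:26, A20:37}
update A20 to priority 23 → {A20:23, D4:26}
dequeue next → A20; now {D4:26}
dequeue next → D4; now {}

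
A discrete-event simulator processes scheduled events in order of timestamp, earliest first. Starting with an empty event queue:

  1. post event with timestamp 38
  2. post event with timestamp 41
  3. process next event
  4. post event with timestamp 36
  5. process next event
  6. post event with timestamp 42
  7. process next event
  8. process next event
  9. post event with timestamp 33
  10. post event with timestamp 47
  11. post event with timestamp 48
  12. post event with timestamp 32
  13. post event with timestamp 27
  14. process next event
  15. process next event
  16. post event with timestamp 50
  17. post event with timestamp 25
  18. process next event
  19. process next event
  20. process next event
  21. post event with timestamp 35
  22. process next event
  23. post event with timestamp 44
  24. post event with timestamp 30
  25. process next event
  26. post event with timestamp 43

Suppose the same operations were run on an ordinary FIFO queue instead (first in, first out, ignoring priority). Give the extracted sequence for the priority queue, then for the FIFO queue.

priority queue: 38 → 36 → 41 → 42 → 27 → 32 → 25 → 33 → 47 → 35 → 30; FIFO queue: 38 → 41 → 36 → 42 → 33 → 47 → 48 → 32 → 27 → 50 → 25

insert 38 → {38}
insert 41 → {38, 41}
process next event → 38; now {41}
insert 36 → {36, 41}
process next event → 36; now {41}
insert 42 → {41, 42}
process next event → 41; now {42}
process next event → 42; now {}
insert 33 → {33}
insert 47 → {33, 47}
insert 48 → {33, 47, 48}
insert 32 → {32, 33, 47, 48}
insert 27 → {27, 32, 33, 47, 48}
process next event → 27; now {32, 33, 47, 48}
process next event → 32; now {33, 47, 48}
insert 50 → {33, 47, 48, 50}
insert 25 → {25, 33, 47, 48, 50}
process next event → 25; now {33, 47, 48, 50}
process next event → 33; now {47, 48, 50}
process next event → 47; now {48, 50}
insert 35 → {35, 48, 50}
process next event → 35; now {48, 50}
insert 44 → {44, 48, 50}
insert 30 → {30, 44, 48, 50}
process next event → 30; now {44, 48, 50}
insert 43 → {43, 44, 48, 50}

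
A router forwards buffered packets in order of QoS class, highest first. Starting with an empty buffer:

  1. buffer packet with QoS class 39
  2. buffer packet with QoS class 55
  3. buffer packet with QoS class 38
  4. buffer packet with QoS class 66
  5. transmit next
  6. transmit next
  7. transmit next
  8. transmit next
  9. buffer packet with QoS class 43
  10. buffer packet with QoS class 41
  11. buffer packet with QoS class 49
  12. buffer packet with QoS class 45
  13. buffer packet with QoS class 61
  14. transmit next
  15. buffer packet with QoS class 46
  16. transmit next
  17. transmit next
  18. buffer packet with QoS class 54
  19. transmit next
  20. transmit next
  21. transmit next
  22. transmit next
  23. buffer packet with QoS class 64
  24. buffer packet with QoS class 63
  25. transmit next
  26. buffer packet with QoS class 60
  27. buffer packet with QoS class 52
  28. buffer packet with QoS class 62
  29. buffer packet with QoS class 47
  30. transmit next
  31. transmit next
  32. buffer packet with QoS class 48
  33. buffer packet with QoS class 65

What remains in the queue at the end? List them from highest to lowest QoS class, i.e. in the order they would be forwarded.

[65, 60, 52, 48, 47]

insert 39 → {39}
insert 55 → {55, 39}
insert 38 → {55, 39, 38}
insert 66 → {66, 55, 39, 38}
transmit next → 66; now {55, 39, 38}
transmit next → 55; now {39, 38}
transmit next → 39; now {38}
transmit next → 38; now {}
insert 43 → {43}
insert 41 → {43, 41}
insert 49 → {49, 43, 41}
insert 45 → {49, 45, 43, 41}
insert 61 → {61, 49, 45, 43, 41}
transmit next → 61; now {49, 45, 43, 41}
insert 46 → {49, 46, 45, 43, 41}
transmit next → 49; now {46, 45, 43, 41}
transmit next → 46; now {45, 43, 41}
insert 54 → {54, 45, 43, 41}
transmit next → 54; now {45, 43, 41}
transmit next → 45; now {43, 41}
transmit next → 43; now {41}
transmit next → 41; now {}
insert 64 → {64}
insert 63 → {64, 63}
transmit next → 64; now {63}
insert 60 → {63, 60}
insert 52 → {63, 60, 52}
insert 62 → {63, 62, 60, 52}
insert 47 → {63, 62, 60, 52, 47}
transmit next → 63; now {62, 60, 52, 47}
transmit next → 62; now {60, 52, 47}
insert 48 → {60, 52, 48, 47}
insert 65 → {65, 60, 52, 48, 47}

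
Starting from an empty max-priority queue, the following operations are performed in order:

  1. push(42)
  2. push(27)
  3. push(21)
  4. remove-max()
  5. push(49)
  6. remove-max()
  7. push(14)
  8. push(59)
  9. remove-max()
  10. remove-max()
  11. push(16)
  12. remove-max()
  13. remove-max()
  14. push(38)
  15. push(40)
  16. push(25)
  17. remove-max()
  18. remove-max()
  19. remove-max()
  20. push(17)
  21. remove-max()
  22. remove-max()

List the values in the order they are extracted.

[42, 49, 59, 27, 21, 16, 40, 38, 25, 17, 14]

insert 42 → {42}
insert 27 → {42, 27}
insert 21 → {42, 27, 21}
remove-max → 42; now {27, 21}
insert 49 → {49, 27, 21}
remove-max → 49; now {27, 21}
insert 14 → {27, 21, 14}
insert 59 → {59, 27, 21, 14}
remove-max → 59; now {27, 21, 14}
remove-max → 27; now {21, 14}
insert 16 → {21, 16, 14}
remove-max → 21; now {16, 14}
remove-max → 16; now {14}
insert 38 → {38, 14}
insert 40 → {40, 38, 14}
insert 25 → {40, 38, 25, 14}
remove-max → 40; now {38, 25, 14}
remove-max → 38; now {25, 14}
remove-max → 25; now {14}
insert 17 → {17, 14}
remove-max → 17; now {14}
remove-max → 14; now {}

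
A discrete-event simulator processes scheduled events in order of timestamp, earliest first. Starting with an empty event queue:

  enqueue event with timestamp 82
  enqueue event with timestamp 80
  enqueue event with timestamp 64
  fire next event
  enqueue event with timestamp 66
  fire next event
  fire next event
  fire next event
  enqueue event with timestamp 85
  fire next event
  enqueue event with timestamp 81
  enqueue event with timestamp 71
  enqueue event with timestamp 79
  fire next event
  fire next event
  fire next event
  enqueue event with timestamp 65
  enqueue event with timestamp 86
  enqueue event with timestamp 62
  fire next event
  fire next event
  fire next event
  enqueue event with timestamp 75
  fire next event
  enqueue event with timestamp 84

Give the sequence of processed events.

64 → 66 → 80 → 82 → 85 → 71 → 79 → 81 → 62 → 65 → 86 → 75

insert 82 → {82}
insert 80 → {80, 82}
insert 64 → {64, 80, 82}
fire next event → 64; now {80, 82}
insert 66 → {66, 80, 82}
fire next event → 66; now {80, 82}
fire next event → 80; now {82}
fire next event → 82; now {}
insert 85 → {85}
fire next event → 85; now {}
insert 81 → {81}
insert 71 → {71, 81}
insert 79 → {71, 79, 81}
fire next event → 71; now {79, 81}
fire next event → 79; now {81}
fire next event → 81; now {}
insert 65 → {65}
insert 86 → {65, 86}
insert 62 → {62, 65, 86}
fire next event → 62; now {65, 86}
fire next event → 65; now {86}
fire next event → 86; now {}
insert 75 → {75}
fire next event → 75; now {}
insert 84 → {84}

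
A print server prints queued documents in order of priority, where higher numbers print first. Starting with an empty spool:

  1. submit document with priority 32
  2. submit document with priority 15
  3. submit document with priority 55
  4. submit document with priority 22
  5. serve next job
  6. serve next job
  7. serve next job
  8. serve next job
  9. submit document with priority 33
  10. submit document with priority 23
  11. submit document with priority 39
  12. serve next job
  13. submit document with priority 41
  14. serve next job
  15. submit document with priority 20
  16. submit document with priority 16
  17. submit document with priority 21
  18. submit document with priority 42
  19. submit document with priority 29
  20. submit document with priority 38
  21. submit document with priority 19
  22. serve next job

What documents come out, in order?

55, 32, 22, 15, 39, 41, 42

insert 32 → {32}
insert 15 → {32, 15}
insert 55 → {55, 32, 15}
insert 22 → {55, 32, 22, 15}
serve next job → 55; now {32, 22, 15}
serve next job → 32; now {22, 15}
serve next job → 22; now {15}
serve next job → 15; now {}
insert 33 → {33}
insert 23 → {33, 23}
insert 39 → {39, 33, 23}
serve next job → 39; now {33, 23}
insert 41 → {41, 33, 23}
serve next job → 41; now {33, 23}
insert 20 → {33, 23, 20}
insert 16 → {33, 23, 20, 16}
insert 21 → {33, 23, 21, 20, 16}
insert 42 → {42, 33, 23, 21, 20, 16}
insert 29 → {42, 33, 29, 23, 21, 20, 16}
insert 38 → {42, 38, 33, 29, 23, 21, 20, 16}
insert 19 → {42, 38, 33, 29, 23, 21, 20, 19, 16}
serve next job → 42; now {38, 33, 29, 23, 21, 20, 19, 16}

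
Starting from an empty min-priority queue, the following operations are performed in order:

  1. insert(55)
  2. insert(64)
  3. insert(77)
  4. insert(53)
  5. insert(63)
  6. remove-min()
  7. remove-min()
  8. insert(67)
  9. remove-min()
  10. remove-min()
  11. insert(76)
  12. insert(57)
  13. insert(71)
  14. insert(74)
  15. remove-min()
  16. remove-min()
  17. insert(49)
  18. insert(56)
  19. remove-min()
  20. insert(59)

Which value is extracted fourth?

insert 55 → {55}
insert 64 → {55, 64}
insert 77 → {55, 64, 77}
insert 53 → {53, 55, 64, 77}
insert 63 → {53, 55, 63, 64, 77}
remove-min → 53; now {55, 63, 64, 77}
remove-min → 55; now {63, 64, 77}
insert 67 → {63, 64, 67, 77}
remove-min → 63; now {64, 67, 77}
remove-min → 64; now {67, 77}
insert 76 → {67, 76, 77}
insert 57 → {57, 67, 76, 77}
insert 71 → {57, 67, 71, 76, 77}
insert 74 → {57, 67, 71, 74, 76, 77}
remove-min → 57; now {67, 71, 74, 76, 77}
remove-min → 67; now {71, 74, 76, 77}
insert 49 → {49, 71, 74, 76, 77}
insert 56 → {49, 56, 71, 74, 76, 77}
remove-min → 49; now {56, 71, 74, 76, 77}
insert 59 → {56, 59, 71, 74, 76, 77}

64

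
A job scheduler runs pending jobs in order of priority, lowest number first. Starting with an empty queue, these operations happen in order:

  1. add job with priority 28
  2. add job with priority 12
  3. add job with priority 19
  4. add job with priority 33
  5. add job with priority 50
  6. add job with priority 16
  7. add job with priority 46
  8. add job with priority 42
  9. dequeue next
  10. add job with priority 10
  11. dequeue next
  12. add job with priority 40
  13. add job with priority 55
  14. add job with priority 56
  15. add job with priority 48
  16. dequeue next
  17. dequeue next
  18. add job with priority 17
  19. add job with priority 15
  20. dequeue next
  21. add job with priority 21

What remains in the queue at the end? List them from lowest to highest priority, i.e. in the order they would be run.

[17, 21, 28, 33, 40, 42, 46, 48, 50, 55, 56]

insert 28 → {28}
insert 12 → {12, 28}
insert 19 → {12, 19, 28}
insert 33 → {12, 19, 28, 33}
insert 50 → {12, 19, 28, 33, 50}
insert 16 → {12, 16, 19, 28, 33, 50}
insert 46 → {12, 16, 19, 28, 33, 46, 50}
insert 42 → {12, 16, 19, 28, 33, 42, 46, 50}
dequeue next → 12; now {16, 19, 28, 33, 42, 46, 50}
insert 10 → {10, 16, 19, 28, 33, 42, 46, 50}
dequeue next → 10; now {16, 19, 28, 33, 42, 46, 50}
insert 40 → {16, 19, 28, 33, 40, 42, 46, 50}
insert 55 → {16, 19, 28, 33, 40, 42, 46, 50, 55}
insert 56 → {16, 19, 28, 33, 40, 42, 46, 50, 55, 56}
insert 48 → {16, 19, 28, 33, 40, 42, 46, 48, 50, 55, 56}
dequeue next → 16; now {19, 28, 33, 40, 42, 46, 48, 50, 55, 56}
dequeue next → 19; now {28, 33, 40, 42, 46, 48, 50, 55, 56}
insert 17 → {17, 28, 33, 40, 42, 46, 48, 50, 55, 56}
insert 15 → {15, 17, 28, 33, 40, 42, 46, 48, 50, 55, 56}
dequeue next → 15; now {17, 28, 33, 40, 42, 46, 48, 50, 55, 56}
insert 21 → {17, 21, 28, 33, 40, 42, 46, 48, 50, 55, 56}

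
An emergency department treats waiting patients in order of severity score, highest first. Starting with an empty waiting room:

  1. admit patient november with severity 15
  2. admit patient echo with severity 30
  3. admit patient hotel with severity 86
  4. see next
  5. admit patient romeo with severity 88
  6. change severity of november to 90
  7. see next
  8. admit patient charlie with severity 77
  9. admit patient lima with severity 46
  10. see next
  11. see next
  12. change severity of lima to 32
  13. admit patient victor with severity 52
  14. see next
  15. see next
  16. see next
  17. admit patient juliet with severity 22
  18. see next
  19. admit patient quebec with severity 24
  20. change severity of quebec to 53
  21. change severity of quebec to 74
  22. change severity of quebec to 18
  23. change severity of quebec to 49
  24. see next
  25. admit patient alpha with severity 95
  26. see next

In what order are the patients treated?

hotel, november, romeo, charlie, victor, lima, echo, juliet, quebec, alpha

add november (severity 15) → {november:15}
add echo (severity 30) → {echo:30, november:15}
add hotel (severity 86) → {hotel:86, echo:30, november:15}
see next → hotel; now {echo:30, november:15}
add romeo (severity 88) → {romeo:88, echo:30, november:15}
update november to severity 90 → {november:90, romeo:88, echo:30}
see next → november; now {romeo:88, echo:30}
add charlie (severity 77) → {romeo:88, charlie:77, echo:30}
add lima (severity 46) → {romeo:88, charlie:77, lima:46, echo:30}
see next → romeo; now {charlie:77, lima:46, echo:30}
see next → charlie; now {lima:46, echo:30}
update lima to severity 32 → {lima:32, echo:30}
add victor (severity 52) → {victor:52, lima:32, echo:30}
see next → victor; now {lima:32, echo:30}
see next → lima; now {echo:30}
see next → echo; now {}
add juliet (severity 22) → {juliet:22}
see next → juliet; now {}
add quebec (severity 24) → {quebec:24}
update quebec to severity 53 → {quebec:53}
update quebec to severity 74 → {quebec:74}
update quebec to severity 18 → {quebec:18}
update quebec to severity 49 → {quebec:49}
see next → quebec; now {}
add alpha (severity 95) → {alpha:95}
see next → alpha; now {}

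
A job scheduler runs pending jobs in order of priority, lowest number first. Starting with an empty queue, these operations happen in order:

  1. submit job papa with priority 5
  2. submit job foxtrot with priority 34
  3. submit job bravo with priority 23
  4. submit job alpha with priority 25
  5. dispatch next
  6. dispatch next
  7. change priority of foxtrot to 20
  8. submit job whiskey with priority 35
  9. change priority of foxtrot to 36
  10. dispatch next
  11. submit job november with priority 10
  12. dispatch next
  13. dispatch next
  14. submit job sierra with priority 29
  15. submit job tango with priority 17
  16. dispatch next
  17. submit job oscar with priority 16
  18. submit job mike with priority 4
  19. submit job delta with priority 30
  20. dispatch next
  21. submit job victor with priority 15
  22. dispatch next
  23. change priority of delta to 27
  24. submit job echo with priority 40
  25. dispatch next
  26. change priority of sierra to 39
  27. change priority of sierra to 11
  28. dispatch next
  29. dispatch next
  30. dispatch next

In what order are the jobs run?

[papa, bravo, alpha, november, whiskey, tango, mike, victor, oscar, sierra, delta, foxtrot]

add papa (priority 5) → {papa:5}
add foxtrot (priority 34) → {papa:5, foxtrot:34}
add bravo (priority 23) → {papa:5, bravo:23, foxtrot:34}
add alpha (priority 25) → {papa:5, bravo:23, alpha:25, foxtrot:34}
dispatch next → papa; now {bravo:23, alpha:25, foxtrot:34}
dispatch next → bravo; now {alpha:25, foxtrot:34}
update foxtrot to priority 20 → {foxtrot:20, alpha:25}
add whiskey (priority 35) → {foxtrot:20, alpha:25, whiskey:35}
update foxtrot to priority 36 → {alpha:25, whiskey:35, foxtrot:36}
dispatch next → alpha; now {whiskey:35, foxtrot:36}
add november (priority 10) → {november:10, whiskey:35, foxtrot:36}
dispatch next → november; now {whiskey:35, foxtrot:36}
dispatch next → whiskey; now {foxtrot:36}
add sierra (priority 29) → {sierra:29, foxtrot:36}
add tango (priority 17) → {tango:17, sierra:29, foxtrot:36}
dispatch next → tango; now {sierra:29, foxtrot:36}
add oscar (priority 16) → {oscar:16, sierra:29, foxtrot:36}
add mike (priority 4) → {mike:4, oscar:16, sierra:29, foxtrot:36}
add delta (priority 30) → {mike:4, oscar:16, sierra:29, delta:30, foxtrot:36}
dispatch next → mike; now {oscar:16, sierra:29, delta:30, foxtrot:36}
add victor (priority 15) → {victor:15, oscar:16, sierra:29, delta:30, foxtrot:36}
dispatch next → victor; now {oscar:16, sierra:29, delta:30, foxtrot:36}
update delta to priority 27 → {oscar:16, delta:27, sierra:29, foxtrot:36}
add echo (priority 40) → {oscar:16, delta:27, sierra:29, foxtrot:36, echo:40}
dispatch next → oscar; now {delta:27, sierra:29, foxtrot:36, echo:40}
update sierra to priority 39 → {delta:27, foxtrot:36, sierra:39, echo:40}
update sierra to priority 11 → {sierra:11, delta:27, foxtrot:36, echo:40}
dispatch next → sierra; now {delta:27, foxtrot:36, echo:40}
dispatch next → delta; now {foxtrot:36, echo:40}
dispatch next → foxtrot; now {echo:40}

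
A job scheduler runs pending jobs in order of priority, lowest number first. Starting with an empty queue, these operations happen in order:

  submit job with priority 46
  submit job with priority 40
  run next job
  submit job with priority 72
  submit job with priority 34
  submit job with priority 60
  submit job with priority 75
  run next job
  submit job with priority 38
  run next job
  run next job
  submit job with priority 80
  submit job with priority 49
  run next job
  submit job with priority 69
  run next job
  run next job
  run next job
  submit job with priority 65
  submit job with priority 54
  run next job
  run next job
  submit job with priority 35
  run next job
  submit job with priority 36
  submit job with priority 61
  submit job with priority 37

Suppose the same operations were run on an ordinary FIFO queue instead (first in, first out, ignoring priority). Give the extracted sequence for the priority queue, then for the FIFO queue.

insert 46 → {46}
insert 40 → {40, 46}
run next job → 40; now {46}
insert 72 → {46, 72}
insert 34 → {34, 46, 72}
insert 60 → {34, 46, 60, 72}
insert 75 → {34, 46, 60, 72, 75}
run next job → 34; now {46, 60, 72, 75}
insert 38 → {38, 46, 60, 72, 75}
run next job → 38; now {46, 60, 72, 75}
run next job → 46; now {60, 72, 75}
insert 80 → {60, 72, 75, 80}
insert 49 → {49, 60, 72, 75, 80}
run next job → 49; now {60, 72, 75, 80}
insert 69 → {60, 69, 72, 75, 80}
run next job → 60; now {69, 72, 75, 80}
run next job → 69; now {72, 75, 80}
run next job → 72; now {75, 80}
insert 65 → {65, 75, 80}
insert 54 → {54, 65, 75, 80}
run next job → 54; now {65, 75, 80}
run next job → 65; now {75, 80}
insert 35 → {35, 75, 80}
run next job → 35; now {75, 80}
insert 36 → {36, 75, 80}
insert 61 → {36, 61, 75, 80}
insert 37 → {36, 37, 61, 75, 80}

priority queue: [40, 34, 38, 46, 49, 60, 69, 72, 54, 65, 35]; FIFO queue: 46, 40, 72, 34, 60, 75, 38, 80, 49, 69, 65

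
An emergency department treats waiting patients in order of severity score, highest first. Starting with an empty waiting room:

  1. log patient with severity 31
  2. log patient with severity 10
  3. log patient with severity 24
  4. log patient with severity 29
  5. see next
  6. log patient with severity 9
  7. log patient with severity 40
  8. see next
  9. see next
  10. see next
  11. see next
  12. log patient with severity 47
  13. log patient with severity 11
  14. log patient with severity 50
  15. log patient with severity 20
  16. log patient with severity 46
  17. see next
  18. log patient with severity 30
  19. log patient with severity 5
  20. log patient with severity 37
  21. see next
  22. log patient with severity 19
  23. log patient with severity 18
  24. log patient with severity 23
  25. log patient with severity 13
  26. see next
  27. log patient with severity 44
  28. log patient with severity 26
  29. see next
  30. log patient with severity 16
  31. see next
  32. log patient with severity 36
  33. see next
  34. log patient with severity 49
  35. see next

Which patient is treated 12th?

insert 31 → {31}
insert 10 → {31, 10}
insert 24 → {31, 24, 10}
insert 29 → {31, 29, 24, 10}
see next → 31; now {29, 24, 10}
insert 9 → {29, 24, 10, 9}
insert 40 → {40, 29, 24, 10, 9}
see next → 40; now {29, 24, 10, 9}
see next → 29; now {24, 10, 9}
see next → 24; now {10, 9}
see next → 10; now {9}
insert 47 → {47, 9}
insert 11 → {47, 11, 9}
insert 50 → {50, 47, 11, 9}
insert 20 → {50, 47, 20, 11, 9}
insert 46 → {50, 47, 46, 20, 11, 9}
see next → 50; now {47, 46, 20, 11, 9}
insert 30 → {47, 46, 30, 20, 11, 9}
insert 5 → {47, 46, 30, 20, 11, 9, 5}
insert 37 → {47, 46, 37, 30, 20, 11, 9, 5}
see next → 47; now {46, 37, 30, 20, 11, 9, 5}
insert 19 → {46, 37, 30, 20, 19, 11, 9, 5}
insert 18 → {46, 37, 30, 20, 19, 18, 11, 9, 5}
insert 23 → {46, 37, 30, 23, 20, 19, 18, 11, 9, 5}
insert 13 → {46, 37, 30, 23, 20, 19, 18, 13, 11, 9, 5}
see next → 46; now {37, 30, 23, 20, 19, 18, 13, 11, 9, 5}
insert 44 → {44, 37, 30, 23, 20, 19, 18, 13, 11, 9, 5}
insert 26 → {44, 37, 30, 26, 23, 20, 19, 18, 13, 11, 9, 5}
see next → 44; now {37, 30, 26, 23, 20, 19, 18, 13, 11, 9, 5}
insert 16 → {37, 30, 26, 23, 20, 19, 18, 16, 13, 11, 9, 5}
see next → 37; now {30, 26, 23, 20, 19, 18, 16, 13, 11, 9, 5}
insert 36 → {36, 30, 26, 23, 20, 19, 18, 16, 13, 11, 9, 5}
see next → 36; now {30, 26, 23, 20, 19, 18, 16, 13, 11, 9, 5}
insert 49 → {49, 30, 26, 23, 20, 19, 18, 16, 13, 11, 9, 5}
see next → 49; now {30, 26, 23, 20, 19, 18, 16, 13, 11, 9, 5}

49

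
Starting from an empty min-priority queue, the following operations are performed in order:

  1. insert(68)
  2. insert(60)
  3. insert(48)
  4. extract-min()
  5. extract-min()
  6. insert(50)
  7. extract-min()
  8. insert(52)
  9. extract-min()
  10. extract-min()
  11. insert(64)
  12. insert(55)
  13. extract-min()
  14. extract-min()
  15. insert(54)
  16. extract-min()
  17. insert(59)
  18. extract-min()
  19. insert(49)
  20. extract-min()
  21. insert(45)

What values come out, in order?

insert 68 → {68}
insert 60 → {60, 68}
insert 48 → {48, 60, 68}
extract-min → 48; now {60, 68}
extract-min → 60; now {68}
insert 50 → {50, 68}
extract-min → 50; now {68}
insert 52 → {52, 68}
extract-min → 52; now {68}
extract-min → 68; now {}
insert 64 → {64}
insert 55 → {55, 64}
extract-min → 55; now {64}
extract-min → 64; now {}
insert 54 → {54}
extract-min → 54; now {}
insert 59 → {59}
extract-min → 59; now {}
insert 49 → {49}
extract-min → 49; now {}
insert 45 → {45}

48 → 60 → 50 → 52 → 68 → 55 → 64 → 54 → 59 → 49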